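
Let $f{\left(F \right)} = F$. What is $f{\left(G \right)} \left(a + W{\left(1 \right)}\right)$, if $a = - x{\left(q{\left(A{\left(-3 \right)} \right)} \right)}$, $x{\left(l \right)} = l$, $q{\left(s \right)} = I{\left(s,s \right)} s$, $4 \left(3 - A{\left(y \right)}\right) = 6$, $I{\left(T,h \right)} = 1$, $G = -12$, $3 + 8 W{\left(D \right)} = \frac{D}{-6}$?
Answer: $\frac{91}{4} \approx 22.75$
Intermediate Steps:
$W{\left(D \right)} = - \frac{3}{8} - \frac{D}{48}$ ($W{\left(D \right)} = - \frac{3}{8} + \frac{D \frac{1}{-6}}{8} = - \frac{3}{8} + \frac{D \left(- \frac{1}{6}\right)}{8} = - \frac{3}{8} + \frac{\left(- \frac{1}{6}\right) D}{8} = - \frac{3}{8} - \frac{D}{48}$)
$A{\left(y \right)} = \frac{3}{2}$ ($A{\left(y \right)} = 3 - \frac{3}{2} = \frac{3}{2}$)
$q{\left(s \right)} = s$ ($q{\left(s \right)} = 1 s = s$)
$a = - \frac{3}{2}$ ($a = \left(-1\right) \frac{3}{2} = - \frac{3}{2} \approx -1.5$)
$f{\left(G \right)} \left(a + W{\left(1 \right)}\right) = - 12 \left(- \frac{3}{2} - \frac{19}{48}\right) = \left(-12\right) \left(- \frac{91}{48}\right) = \frac{91}{4}$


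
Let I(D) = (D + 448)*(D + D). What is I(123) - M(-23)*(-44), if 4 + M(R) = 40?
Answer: 142050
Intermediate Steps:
I(D) = 2*D*(448 + D) (I(D) = (448 + D)*(2*D) = 2*D*(448 + D))
M(R) = 36 (M(R) = -4 + 40 = 36)
I(123) - M(-23)*(-44) = 2*123*(448 + 123) - 36*(-44) = 2*123*571 - 1*(-1584) = 140466 + 1584 = 142050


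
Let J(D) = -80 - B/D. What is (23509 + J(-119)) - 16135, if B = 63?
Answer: 124007/17 ≈ 7294.5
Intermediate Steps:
J(D) = -80 - 63/D
(23509 + J(-119)) - 16135 = (23509 + (-80 - 63/(-119))) - 16135 = (23509 + (-80 - 63*(-1/119))) - 16135 = (23509 + (-80 + 9/17)) - 16135 = (23509 - 1351/17) - 16135 = 398302/17 - 16135 = 124007/17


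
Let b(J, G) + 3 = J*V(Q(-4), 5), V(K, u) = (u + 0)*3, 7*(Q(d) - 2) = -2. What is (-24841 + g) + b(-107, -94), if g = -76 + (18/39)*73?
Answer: -344387/13 ≈ -26491.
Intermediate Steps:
Q(d) = 12/7 (Q(d) = 2 + (1/7)*(-2) = 2 - 2/7 = 12/7)
V(K, u) = 3*u (V(K, u) = u*3 = 3*u)
g = -550/13 (g = -76 + (18*(1/39))*73 = -76 + (6/13)*73 = -76 + 438/13 = -550/13 ≈ -42.308)
b(J, G) = -3 + 15*J (b(J, G) = -3 + J*(3*5) = -3 + J*15 = -3 + 15*J)
(-24841 + g) + b(-107, -94) = (-24841 - 550/13) + (-3 + 15*(-107)) = -323483/13 + (-3 - 1605) = -323483/13 - 1608 = -344387/13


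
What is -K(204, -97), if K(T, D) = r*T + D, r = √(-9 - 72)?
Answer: 97 - 1836*I ≈ 97.0 - 1836.0*I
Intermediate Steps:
r = 9*I (r = √(-81) = 9*I ≈ 9.0*I)
K(T, D) = D + 9*I*T (K(T, D) = (9*I)*T + D = 9*I*T + D = D + 9*I*T)
-K(204, -97) = -(-97 + 9*I*204) = -(-97 + 1836*I) = 97 - 1836*I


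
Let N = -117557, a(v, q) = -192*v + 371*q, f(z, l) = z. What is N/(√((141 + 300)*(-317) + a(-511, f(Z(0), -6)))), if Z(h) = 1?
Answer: 117557*I*√41314/41314 ≈ 578.36*I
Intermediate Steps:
N/(√((141 + 300)*(-317) + a(-511, f(Z(0), -6)))) = -117557/√((141 + 300)*(-317) + (-192*(-511) + 371*1)) = -117557/√(441*(-317) + (98112 + 371)) = -117557/√(-139797 + 98483) = -117557*(-I*√41314/41314) = -(-117557)*I*√41314/41314 = 117557*I*√41314/41314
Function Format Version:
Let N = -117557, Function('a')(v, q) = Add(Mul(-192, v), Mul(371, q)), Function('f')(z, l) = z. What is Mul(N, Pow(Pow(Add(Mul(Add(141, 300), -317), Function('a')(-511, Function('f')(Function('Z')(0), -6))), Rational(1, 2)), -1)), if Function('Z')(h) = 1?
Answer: Mul(Rational(117557, 41314), I, Pow(41314, Rational(1, 2))) ≈ Mul(578.36, I)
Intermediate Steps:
Mul(N, Pow(Pow(Add(Mul(Add(141, 300), -317), Function('a')(-511, Function('f')(Function('Z')(0), -6))), Rational(1, 2)), -1)) = Mul(-117557, Pow(Pow(Add(Mul(Add(141, 300), -317), Add(Mul(-192, -511), Mul(371, 1))), Rational(1, 2)), -1)) = Mul(-117557, Pow(Pow(Add(Mul(441, -317), Add(98112, 371)), Rational(1, 2)), -1)) = Mul(-117557, Pow(Pow(Add(-139797, 98483), Rational(1, 2)), -1)) = Mul(-117557, Pow(Pow(-41314, Rational(1, 2)), -1)) = Mul(-117557, Pow(Mul(I, Pow(41314, Rational(1, 2))), -1)) = Mul(-117557, Mul(Rational(-1, 41314), I, Pow(41314, Rational(1, 2)))) = Mul(Rational(117557, 41314), I, Pow(41314, Rational(1, 2)))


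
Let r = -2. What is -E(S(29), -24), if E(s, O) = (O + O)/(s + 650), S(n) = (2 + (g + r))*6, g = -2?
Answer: 24/319 ≈ 0.075235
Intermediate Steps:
S(n) = -12 (S(n) = (2 + (-2 - 2))*6 = (2 - 4)*6 = -2*6 = -12)
E(s, O) = 2*O/(650 + s) (E(s, O) = (2*O)/(650 + s) = 2*O/(650 + s))
-E(S(29), -24) = -2*(-24)/(650 - 12) = -2*(-24)/638 = -1*(-24/319) = 24/319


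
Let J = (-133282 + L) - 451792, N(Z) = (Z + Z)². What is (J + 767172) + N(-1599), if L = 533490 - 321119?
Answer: 10621673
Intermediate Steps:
L = 212371
N(Z) = 4*Z² (N(Z) = (2*Z)² = 4*Z²)
J = -372703 (J = (-133282 + 212371) - 451792 = 79089 - 451792 = -372703)
(J + 767172) + N(-1599) = (-372703 + 767172) + 4*(-1599)² = 394469 + 4*2556801 = 394469 + 10227204 = 10621673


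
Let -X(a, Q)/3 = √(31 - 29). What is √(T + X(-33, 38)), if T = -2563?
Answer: √(-2563 - 3*√2) ≈ 50.668*I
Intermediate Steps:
X(a, Q) = -3*√2 (X(a, Q) = -3*√(31 - 29) = -3*√2)
√(T + X(-33, 38)) = √(-2563 - 3*√2)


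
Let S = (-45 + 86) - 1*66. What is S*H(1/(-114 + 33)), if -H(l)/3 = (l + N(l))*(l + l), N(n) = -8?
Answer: 32450/2187 ≈ 14.838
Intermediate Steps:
H(l) = -6*l*(-8 + l) (H(l) = -3*(l - 8)*(l + l) = -3*(-8 + l)*2*l = -6*l*(-8 + l))
S = -25 (S = 41 - 66 = -25)
S*H(1/(-114 + 33)) = -150*(8 - 1/(-114 + 33))/(-114 + 33) = -150*(8 - 1/(-81))/(-81) = -150*(-1)*(8 - 1*(-1/81))/81 = -150*(-1)*(8 + 1/81)/81 = -150*(-1)*649/(81*81) = -25*(-1298/2187) = 32450/2187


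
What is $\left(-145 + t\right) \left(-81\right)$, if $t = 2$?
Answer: $11583$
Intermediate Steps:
$\left(-145 + t\right) \left(-81\right) = \left(-145 + 2\right) \left(-81\right) = \left(-143\right) \left(-81\right) = 11583$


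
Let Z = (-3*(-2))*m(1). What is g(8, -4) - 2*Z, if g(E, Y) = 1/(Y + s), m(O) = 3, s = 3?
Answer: -37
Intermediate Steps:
g(E, Y) = 1/(3 + Y) (g(E, Y) = 1/(Y + 3) = 1/(3 + Y))
Z = 18 (Z = -3*(-2)*3 = 6*3 = 18)
g(8, -4) - 2*Z = 1/(3 - 4) - 2*18 = 1/(-1) - 36 = -1 - 36 = -37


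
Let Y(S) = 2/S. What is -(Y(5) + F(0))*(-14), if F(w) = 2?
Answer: 168/5 ≈ 33.600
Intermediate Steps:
-(Y(5) + F(0))*(-14) = -(2/5 + 2)*(-14) = -12*(-14)/5 = -1*(-168/5) = 168/5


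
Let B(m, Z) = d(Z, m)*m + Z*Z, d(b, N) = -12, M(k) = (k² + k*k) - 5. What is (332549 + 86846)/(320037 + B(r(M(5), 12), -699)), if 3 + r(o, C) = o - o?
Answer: 419395/808674 ≈ 0.51862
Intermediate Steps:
M(k) = -5 + 2*k² (M(k) = (k² + k²) - 5 = 2*k² - 5 = -5 + 2*k²)
r(o, C) = -3 (r(o, C) = -3 + (o - o) = -3 + 0 = -3)
B(m, Z) = Z² - 12*m (B(m, Z) = -12*m + Z*Z = -12*m + Z² = Z² - 12*m)
(332549 + 86846)/(320037 + B(r(M(5), 12), -699)) = (332549 + 86846)/(320037 + ((-699)² - 12*(-3))) = 419395/(320037 + (488601 + 36)) = 419395/(320037 + 488637) = 419395/808674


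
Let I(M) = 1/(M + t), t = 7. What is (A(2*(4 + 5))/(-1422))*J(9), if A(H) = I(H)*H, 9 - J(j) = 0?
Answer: -9/1975 ≈ -0.0045570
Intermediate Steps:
I(M) = 1/(7 + M) (I(M) = 1/(M + 7) = 1/(7 + M))
J(j) = 9 (J(j) = 9 - 1*0 = 9 + 0 = 9)
A(H) = H/(7 + H)
(A(2*(4 + 5))/(-1422))*J(9) = (((2*(4 + 5))/(7 + 2*(4 + 5)))/(-1422))*9 = (((2*9)/(7 + 2*9))*(-1/1422))*9 = ((18/(7 + 18))*(-1/1422))*9 = ((18/25)*(-1/1422))*9 = -1/1975*9 = -9/1975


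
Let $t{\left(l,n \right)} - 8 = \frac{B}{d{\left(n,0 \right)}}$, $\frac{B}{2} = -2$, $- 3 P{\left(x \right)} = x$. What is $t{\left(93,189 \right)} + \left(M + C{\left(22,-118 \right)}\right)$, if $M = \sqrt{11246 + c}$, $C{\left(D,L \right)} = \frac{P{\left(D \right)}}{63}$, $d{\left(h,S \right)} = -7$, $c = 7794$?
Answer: $\frac{1598}{189} + 4 \sqrt{1190} \approx 146.44$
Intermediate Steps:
$P{\left(x \right)} = - \frac{x}{3}$
$B = -4$ ($B = 2 \left(-2\right) = -4$)
$C{\left(D,L \right)} = - \frac{D}{189}$ ($C{\left(D,L \right)} = \frac{\left(- \frac{1}{3}\right) D}{63} = - \frac{D}{3} \cdot \frac{1}{63} = - \frac{D}{189}$)
$M = 4 \sqrt{1190}$ ($M = \sqrt{11246 + 7794} = \sqrt{19040} = 4 \sqrt{1190} \approx 137.99$)
$t{\left(l,n \right)} = \frac{60}{7}$ ($t{\left(l,n \right)} = 8 - \frac{4}{-7} = 8 - - \frac{4}{7} = 8 + \frac{4}{7} = \frac{60}{7}$)
$t{\left(93,189 \right)} + \left(M + C{\left(22,-118 \right)}\right) = \frac{60}{7} + \left(4 \sqrt{1190} - \frac{22}{189}\right) = \frac{60}{7} - \left(\frac{22}{189} - 4 \sqrt{1190}\right) = \frac{1598}{189} + 4 \sqrt{1190}$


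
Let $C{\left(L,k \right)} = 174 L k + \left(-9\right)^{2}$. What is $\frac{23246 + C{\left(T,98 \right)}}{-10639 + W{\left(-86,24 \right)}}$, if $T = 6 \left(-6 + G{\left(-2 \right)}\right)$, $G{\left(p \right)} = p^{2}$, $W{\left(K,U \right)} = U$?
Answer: $\frac{181297}{10615} \approx 17.079$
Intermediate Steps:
$T = -12$ ($T = 6 \left(-6 + \left(-2\right)^{2}\right) = 6 \left(-6 + 4\right) = 6 \left(-2\right) = -12$)
$C{\left(L,k \right)} = 81 + 174 L k$ ($C{\left(L,k \right)} = 174 L k + 81 = 81 + 174 L k$)
$\frac{23246 + C{\left(T,98 \right)}}{-10639 + W{\left(-86,24 \right)}} = \frac{23246 + \left(81 + 174 \left(-12\right) 98\right)}{-10639 + 24} = \frac{23246 + \left(81 - 204624\right)}{-10615} = \left(23246 - 204543\right) \left(- \frac{1}{10615}\right) = \left(-181297\right) \left(- \frac{1}{10615}\right) = \frac{181297}{10615}$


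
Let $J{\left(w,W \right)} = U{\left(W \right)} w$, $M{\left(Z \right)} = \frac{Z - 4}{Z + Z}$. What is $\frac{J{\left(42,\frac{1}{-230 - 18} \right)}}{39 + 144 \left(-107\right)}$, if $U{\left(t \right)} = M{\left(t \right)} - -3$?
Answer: $- \frac{6993}{5123} \approx -1.365$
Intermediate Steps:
$M{\left(Z \right)} = \frac{-4 + Z}{2 Z}$
$U{\left(t \right)} = 3 + \frac{-4 + t}{2 t}$ ($U{\left(t \right)} = \frac{-4 + t}{2 t} - -3 = \frac{-4 + t}{2 t} + 3 = 3 + \frac{-4 + t}{2 t}$)
$J{\left(w,W \right)} = w \left(\frac{7}{2} - \frac{2}{W}\right)$ ($J{\left(w,W \right)} = \left(\frac{7}{2} - \frac{2}{W}\right) w = w \left(\frac{7}{2} - \frac{2}{W}\right)$)
$\frac{J{\left(42,\frac{1}{-230 - 18} \right)}}{39 + 144 \left(-107\right)} = \frac{\frac{1}{2} \cdot 42 \frac{1}{\frac{1}{-230 - 18}} \left(-4 + \frac{7}{-230 - 18}\right)}{39 + 144 \left(-107\right)} = \frac{\frac{1}{2} \cdot 42 \frac{1}{\frac{1}{-248}} \left(-4 + \frac{7}{-248}\right)}{39 - 15408} = \frac{\frac{1}{2} \cdot 42 \frac{1}{- \frac{1}{248}} \left(-4 + 7 \left(- \frac{1}{248}\right)\right)}{-15369} = \frac{1}{2} \cdot 42 \left(-248\right) \left(-4 - \frac{7}{248}\right) \left(- \frac{1}{15369}\right) = \frac{1}{2} \cdot 42 \left(-248\right) \left(- \frac{999}{248}\right) \left(- \frac{1}{15369}\right) = 20979 \left(- \frac{1}{15369}\right) = - \frac{6993}{5123}$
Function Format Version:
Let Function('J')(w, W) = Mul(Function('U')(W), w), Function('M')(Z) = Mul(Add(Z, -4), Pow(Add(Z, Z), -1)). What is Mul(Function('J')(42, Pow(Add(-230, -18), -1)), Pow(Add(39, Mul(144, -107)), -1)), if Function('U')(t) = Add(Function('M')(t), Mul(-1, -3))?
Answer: Rational(-6993, 5123) ≈ -1.3650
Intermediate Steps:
Function('M')(Z) = Mul(Rational(1, 2), Pow(Z, -1), Add(-4, Z)) (Function('M')(Z) = Mul(Add(-4, Z), Pow(Mul(2, Z), -1)) = Mul(Add(-4, Z), Mul(Rational(1, 2), Pow(Z, -1))) = Mul(Rational(1, 2), Pow(Z, -1), Add(-4, Z)))
Function('U')(t) = Add(3, Mul(Rational(1, 2), Pow(t, -1), Add(-4, t))) (Function('U')(t) = Add(Mul(Rational(1, 2), Pow(t, -1), Add(-4, t)), Mul(-1, -3)) = Add(Mul(Rational(1, 2), Pow(t, -1), Add(-4, t)), 3) = Add(3, Mul(Rational(1, 2), Pow(t, -1), Add(-4, t))))
Function('J')(w, W) = Mul(w, Add(Rational(7, 2), Mul(-2, Pow(W, -1)))) (Function('J')(w, W) = Mul(Add(Rational(7, 2), Mul(-2, Pow(W, -1))), w) = Mul(w, Add(Rational(7, 2), Mul(-2, Pow(W, -1)))))
Mul(Function('J')(42, Pow(Add(-230, -18), -1)), Pow(Add(39, Mul(144, -107)), -1)) = Mul(Mul(Rational(1, 2), 42, Pow(Pow(Add(-230, -18), -1), -1), Add(-4, Mul(7, Pow(Add(-230, -18), -1)))), Pow(Add(39, Mul(144, -107)), -1)) = Mul(Mul(Rational(1, 2), 42, Pow(Pow(-248, -1), -1), Add(-4, Mul(7, Pow(-248, -1)))), Pow(Add(39, -15408), -1)) = Mul(Mul(Rational(1, 2), 42, Pow(Rational(-1, 248), -1), Add(-4, Mul(7, Rational(-1, 248)))), Pow(-15369, -1)) = Mul(Mul(Rational(1, 2), 42, -248, Add(-4, Rational(-7, 248))), Rational(-1, 15369)) = Mul(Mul(Rational(1, 2), 42, -248, Rational(-999, 248)), Rational(-1, 15369)) = Mul(20979, Rational(-1, 15369)) = Rational(-6993, 5123)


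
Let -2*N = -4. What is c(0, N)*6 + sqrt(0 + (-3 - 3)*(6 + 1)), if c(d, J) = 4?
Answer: 24 + I*sqrt(42) ≈ 24.0 + 6.4807*I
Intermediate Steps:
N = 2 (N = -1/2*(-4) = 2)
c(0, N)*6 + sqrt(0 + (-3 - 3)*(6 + 1)) = 4*6 + sqrt(0 + (-3 - 3)*(6 + 1)) = 24 + sqrt(0 - 6*7) = 24 + sqrt(0 - 42) = 24 + sqrt(-42) = 24 + I*sqrt(42)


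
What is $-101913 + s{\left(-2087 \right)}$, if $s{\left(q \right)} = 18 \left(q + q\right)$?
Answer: $-177045$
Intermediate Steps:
$s{\left(q \right)} = 36 q$ ($s{\left(q \right)} = 18 \cdot 2 q = 36 q$)
$-101913 + s{\left(-2087 \right)} = -101913 + 36 \left(-2087\right) = -101913 - 75132 = -177045$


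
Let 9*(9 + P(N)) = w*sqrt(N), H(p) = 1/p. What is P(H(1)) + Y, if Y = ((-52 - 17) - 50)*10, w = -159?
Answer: -3650/3 ≈ -1216.7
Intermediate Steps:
P(N) = -9 - 53*sqrt(N)/3 (P(N) = -9 + (-159*sqrt(N))/9 = -9 - 53*sqrt(N)/3)
Y = -1190 (Y = (-69 - 50)*10 = -119*10 = -1190)
P(H(1)) + Y = (-9 - 53*sqrt(1/1)/3) - 1190 = (-9 - 53*sqrt(1)/3) - 1190 = (-9 - 53/3*1) - 1190 = (-9 - 53/3) - 1190 = -80/3 - 1190 = -3650/3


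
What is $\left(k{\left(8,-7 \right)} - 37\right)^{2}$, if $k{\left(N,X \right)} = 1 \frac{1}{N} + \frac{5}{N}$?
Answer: $\frac{21025}{16} \approx 1314.1$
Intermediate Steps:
$k{\left(N,X \right)} = \frac{6}{N}$ ($k{\left(N,X \right)} = \frac{1}{N} + \frac{5}{N} = \frac{6}{N}$)
$\left(k{\left(8,-7 \right)} - 37\right)^{2} = \left(\frac{6}{8} - 37\right)^{2} = \left(6 \cdot \frac{1}{8} - 37\right)^{2} = \left(\frac{3}{4} - 37\right)^{2} = \left(- \frac{145}{4}\right)^{2} = \frac{21025}{16}$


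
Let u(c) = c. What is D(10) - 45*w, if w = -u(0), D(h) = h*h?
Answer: 100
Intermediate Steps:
D(h) = h²
w = 0 (w = -1*0 = 0)
D(10) - 45*w = 10² - 45*0 = 100 + 0 = 100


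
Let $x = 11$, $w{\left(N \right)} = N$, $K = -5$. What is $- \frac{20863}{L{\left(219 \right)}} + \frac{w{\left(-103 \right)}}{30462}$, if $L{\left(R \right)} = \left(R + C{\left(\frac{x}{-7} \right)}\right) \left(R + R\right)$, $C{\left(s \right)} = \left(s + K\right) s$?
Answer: $- \frac{879107017}{4164668177} \approx -0.21109$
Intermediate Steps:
$C{\left(s \right)} = s \left(-5 + s\right)$ ($C{\left(s \right)} = \left(s - 5\right) s = \left(-5 + s\right) s = s \left(-5 + s\right)$)
$L{\left(R \right)} = 2 R \left(\frac{506}{49} + R\right)$ ($L{\left(R \right)} = \left(R + \frac{11}{-7} \left(-5 + \frac{11}{-7}\right)\right) \left(R + R\right) = \left(R + 11 \left(- \frac{1}{7}\right) \left(-5 + 11 \left(- \frac{1}{7}\right)\right)\right) 2 R = \left(R - \frac{11 \left(-5 - \frac{11}{7}\right)}{7}\right) 2 R = \left(R - - \frac{506}{49}\right) 2 R = \left(R + \frac{506}{49}\right) 2 R = \left(\frac{506}{49} + R\right) 2 R = 2 R \left(\frac{506}{49} + R\right)$)
$- \frac{20863}{L{\left(219 \right)}} + \frac{w{\left(-103 \right)}}{30462} = - \frac{20863}{\frac{2}{49} \cdot 219 \left(506 + 49 \cdot 219\right)} - \frac{103}{30462} = - \frac{20863}{\frac{2}{49} \cdot 219 \left(506 + 10731\right)} - \frac{103}{30462} = - \frac{20863}{\frac{2}{49} \cdot 219 \cdot 11237} - \frac{103}{30462} = - \frac{20863}{\frac{4921806}{49}} - \frac{103}{30462} = \left(-20863\right) \frac{49}{4921806} - \frac{103}{30462} = - \frac{1022287}{4921806} - \frac{103}{30462} = - \frac{879107017}{4164668177}$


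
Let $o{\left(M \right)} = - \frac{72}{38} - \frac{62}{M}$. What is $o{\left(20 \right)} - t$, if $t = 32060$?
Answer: $- \frac{6092349}{190} \approx -32065.0$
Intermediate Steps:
$o{\left(M \right)} = - \frac{36}{19} - \frac{62}{M}$ ($o{\left(M \right)} = \left(-72\right) \frac{1}{38} - \frac{62}{M} = - \frac{36}{19} - \frac{62}{M}$)
$o{\left(20 \right)} - t = \left(- \frac{36}{19} - \frac{62}{20}\right) - 32060 = \left(- \frac{36}{19} - \frac{31}{10}\right) - 32060 = - \frac{949}{190} - 32060 = - \frac{6092349}{190}$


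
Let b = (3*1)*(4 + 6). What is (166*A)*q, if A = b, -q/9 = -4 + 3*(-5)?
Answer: 851580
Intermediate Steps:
q = 171 (q = -9*(-4 + 3*(-5)) = -9*(-4 - 15) = -9*(-19) = 171)
b = 30 (b = 3*10 = 30)
A = 30
(166*A)*q = (166*30)*171 = 4980*171 = 851580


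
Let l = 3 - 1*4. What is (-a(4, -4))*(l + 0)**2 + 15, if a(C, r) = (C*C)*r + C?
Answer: 75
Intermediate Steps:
l = -1 (l = 3 - 4 = -1)
a(C, r) = C + r*C**2 (a(C, r) = C**2*r + C = r*C**2 + C = C + r*C**2)
(-a(4, -4))*(l + 0)**2 + 15 = (-4*(1 + 4*(-4)))*(-1 + 0)**2 + 15 = -4*(1 - 16)*(-1)**2 + 15 = -4*(-15)*1 + 15 = -1*(-60)*1 + 15 = 60*1 + 15 = 60 + 15 = 75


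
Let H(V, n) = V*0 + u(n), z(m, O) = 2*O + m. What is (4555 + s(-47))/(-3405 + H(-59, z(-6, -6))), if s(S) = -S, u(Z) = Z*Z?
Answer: -118/79 ≈ -1.4937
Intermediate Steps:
u(Z) = Z²
z(m, O) = m + 2*O
H(V, n) = n² (H(V, n) = V*0 + n² = 0 + n² = n²)
(4555 + s(-47))/(-3405 + H(-59, z(-6, -6))) = (4555 - 1*(-47))/(-3405 + (-6 + 2*(-6))²) = (4555 + 47)/(-3405 + (-6 - 12)²) = 4602/(-3405 + (-18)²) = 4602/(-3405 + 324) = 4602/(-3081) = 4602*(-1/3081) = -118/79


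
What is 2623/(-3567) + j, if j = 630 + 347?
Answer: 3482336/3567 ≈ 976.26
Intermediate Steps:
j = 977
2623/(-3567) + j = 2623/(-3567) + 977 = 2623*(-1/3567) + 977 = -2623/3567 + 977 = 3482336/3567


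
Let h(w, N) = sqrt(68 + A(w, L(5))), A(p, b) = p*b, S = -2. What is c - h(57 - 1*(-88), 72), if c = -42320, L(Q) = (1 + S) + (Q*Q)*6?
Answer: -42320 - sqrt(21673) ≈ -42467.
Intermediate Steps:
L(Q) = -1 + 6*Q**2 (L(Q) = (1 - 2) + (Q*Q)*6 = -1 + Q**2*6 = -1 + 6*Q**2)
A(p, b) = b*p
h(w, N) = sqrt(68 + 149*w) (h(w, N) = sqrt(68 + (-1 + 6*5**2)*w) = sqrt(68 + (-1 + 6*25)*w) = sqrt(68 + (-1 + 150)*w) = sqrt(68 + 149*w))
c - h(57 - 1*(-88), 72) = -42320 - sqrt(68 + 149*(57 - 1*(-88))) = -42320 - sqrt(68 + 149*(57 + 88)) = -42320 - sqrt(68 + 149*145) = -42320 - sqrt(68 + 21605) = -42320 - sqrt(21673)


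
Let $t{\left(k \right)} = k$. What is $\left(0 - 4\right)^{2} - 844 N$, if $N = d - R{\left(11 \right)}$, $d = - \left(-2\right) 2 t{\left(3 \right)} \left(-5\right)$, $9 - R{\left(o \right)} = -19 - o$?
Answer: $83572$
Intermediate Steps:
$R{\left(o \right)} = 28 + o$ ($R{\left(o \right)} = 9 - \left(-19 - o\right) = 9 + \left(19 + o\right) = 28 + o$)
$d = -60$ ($d = - \left(-2\right) 2 \cdot 3 \left(-5\right) = - \left(-4\right) 3 \left(-5\right) = \left(-1\right) \left(-12\right) \left(-5\right) = 12 \left(-5\right) = -60$)
$N = -99$ ($N = -60 - \left(28 + 11\right) = -60 - 39 = -99$)
$\left(0 - 4\right)^{2} - 844 N = \left(0 - 4\right)^{2} - -83556 = \left(-4\right)^{2} + 83556 = 16 + 83556 = 83572$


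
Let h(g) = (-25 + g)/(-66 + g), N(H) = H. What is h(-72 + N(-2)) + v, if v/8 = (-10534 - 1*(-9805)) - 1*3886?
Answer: -5168701/140 ≈ -36919.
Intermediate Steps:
h(g) = (-25 + g)/(-66 + g)
v = -36920 (v = 8*((-10534 - 1*(-9805)) - 1*3886) = 8*((-10534 + 9805) - 3886) = 8*(-729 - 3886) = 8*(-4615) = -36920)
h(-72 + N(-2)) + v = (-25 + (-72 - 2))/(-66 + (-72 - 2)) - 36920 = (-25 - 74)/(-66 - 74) - 36920 = -99/(-140) - 36920 = -1/140*(-99) - 36920 = 99/140 - 36920 = -5168701/140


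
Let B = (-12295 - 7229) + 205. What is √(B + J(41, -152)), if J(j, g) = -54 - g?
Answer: I*√19221 ≈ 138.64*I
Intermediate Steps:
B = -19319 (B = -19524 + 205 = -19319)
√(B + J(41, -152)) = √(-19319 + (-54 - 1*(-152))) = √(-19319 + (-54 + 152)) = √(-19319 + 98) = √(-19221) = I*√19221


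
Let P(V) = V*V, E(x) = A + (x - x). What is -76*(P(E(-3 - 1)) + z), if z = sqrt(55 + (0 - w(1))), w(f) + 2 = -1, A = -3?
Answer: -684 - 76*sqrt(58) ≈ -1262.8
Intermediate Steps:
w(f) = -3 (w(f) = -2 - 1 = -3)
E(x) = -3 (E(x) = -3 + (x - x) = -3 + 0 = -3)
P(V) = V**2
z = sqrt(58) (z = sqrt(55 + (0 - 1*(-3))) = sqrt(55 + (0 + 3)) = sqrt(55 + 3) = sqrt(58) ≈ 7.6158)
-76*(P(E(-3 - 1)) + z) = -76*((-3)**2 + sqrt(58)) = -76*(9 + sqrt(58)) = -684 - 76*sqrt(58)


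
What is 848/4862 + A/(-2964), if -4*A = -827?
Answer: 232039/2217072 ≈ 0.10466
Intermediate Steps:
A = 827/4 (A = -¼*(-827) = 827/4 ≈ 206.75)
848/4862 + A/(-2964) = 848/4862 + (827/4)/(-2964) = 848*(1/4862) + (827/4)*(-1/2964) = 424/2431 - 827/11856 = 232039/2217072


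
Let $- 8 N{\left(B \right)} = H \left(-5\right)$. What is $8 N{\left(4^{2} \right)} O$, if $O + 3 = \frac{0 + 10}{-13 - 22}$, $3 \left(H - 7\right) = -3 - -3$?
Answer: $-115$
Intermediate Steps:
$H = 7$ ($H = 7 + \frac{-3 - -3}{3} = 7 + \frac{-3 + 3}{3} = 7 + \frac{1}{3} \cdot 0 = 7 + 0 = 7$)
$O = - \frac{23}{7}$ ($O = -3 + \frac{0 + 10}{-13 - 22} = -3 + \frac{10}{-35} = -3 + 10 \left(- \frac{1}{35}\right) = -3 - \frac{2}{7} = - \frac{23}{7} \approx -3.2857$)
$N{\left(B \right)} = \frac{35}{8}$ ($N{\left(B \right)} = - \frac{7 \left(-5\right)}{8} = \left(- \frac{1}{8}\right) \left(-35\right) = \frac{35}{8}$)
$8 N{\left(4^{2} \right)} O = 8 \cdot \frac{35}{8} \left(- \frac{23}{7}\right) = 35 \left(- \frac{23}{7}\right) = -115$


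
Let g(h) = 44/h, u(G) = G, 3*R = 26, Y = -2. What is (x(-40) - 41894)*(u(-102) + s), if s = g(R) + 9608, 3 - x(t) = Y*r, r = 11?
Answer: -5176850636/13 ≈ -3.9822e+8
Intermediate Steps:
R = 26/3 (R = (⅓)*26 = 26/3 ≈ 8.6667)
x(t) = 25 (x(t) = 3 - (-2)*11 = 3 - 1*(-22) = 3 + 22 = 25)
s = 124970/13 (s = 44/(26/3) + 9608 = 44*(3/26) + 9608 = 66/13 + 9608 = 124970/13 ≈ 9613.1)
(x(-40) - 41894)*(u(-102) + s) = (25 - 41894)*(-102 + 124970/13) = -41869*123644/13 = -5176850636/13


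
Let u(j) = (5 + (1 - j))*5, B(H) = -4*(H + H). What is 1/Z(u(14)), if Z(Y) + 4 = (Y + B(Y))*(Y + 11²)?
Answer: 1/22676 ≈ 4.4099e-5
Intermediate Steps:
B(H) = -8*H
u(j) = 30 - 5*j (u(j) = (6 - j)*5 = 30 - 5*j)
Z(Y) = -4 - 7*Y*(121 + Y) (Z(Y) = -4 + (Y - 8*Y)*(Y + 11²) = -4 + (-7*Y)*(Y + 121) = -4 + (-7*Y)*(121 + Y) = -4 - 7*Y*(121 + Y))
1/Z(u(14)) = 1/(-4 - 847*(30 - 5*14) - 7*(30 - 5*14)²) = 1/(-4 - 847*(30 - 70) - 7*(30 - 70)²) = 1/(-4 - 847*(-40) - 7*(-40)²) = 1/(-4 + 33880 - 7*1600) = 1/(-4 + 33880 - 11200) = 1/22676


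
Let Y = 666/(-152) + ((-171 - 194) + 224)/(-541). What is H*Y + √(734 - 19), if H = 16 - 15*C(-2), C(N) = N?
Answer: -3897051/20558 + √715 ≈ -162.82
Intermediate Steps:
H = 46 (H = 16 - 15*(-2) = 16 + 30 = 46)
Y = -169437/41116 (Y = 666*(-1/152) + (-365 + 224)*(-1/541) = -333/76 - 141*(-1/541) = -333/76 + 141/541 = -169437/41116 ≈ -4.1209)
H*Y + √(734 - 19) = 46*(-169437/41116) + √(734 - 19) = -3897051/20558 + √715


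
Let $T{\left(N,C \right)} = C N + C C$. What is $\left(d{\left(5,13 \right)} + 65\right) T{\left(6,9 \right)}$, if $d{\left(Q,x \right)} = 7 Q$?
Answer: $13500$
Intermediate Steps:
$T{\left(N,C \right)} = C^{2} + C N$ ($T{\left(N,C \right)} = C N + C^{2} = C^{2} + C N$)
$\left(d{\left(5,13 \right)} + 65\right) T{\left(6,9 \right)} = \left(7 \cdot 5 + 65\right) 9 \left(9 + 6\right) = \left(35 + 65\right) 9 \cdot 15 = 100 \cdot 135 = 13500$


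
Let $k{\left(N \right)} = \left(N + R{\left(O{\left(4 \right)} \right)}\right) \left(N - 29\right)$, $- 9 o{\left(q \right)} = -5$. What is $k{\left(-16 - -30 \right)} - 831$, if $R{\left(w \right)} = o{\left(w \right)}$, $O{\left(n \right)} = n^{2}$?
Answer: $- \frac{3148}{3} \approx -1049.3$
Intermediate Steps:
$o{\left(q \right)} = \frac{5}{9}$ ($o{\left(q \right)} = \left(- \frac{1}{9}\right) \left(-5\right) = \frac{5}{9}$)
$R{\left(w \right)} = \frac{5}{9}$
$k{\left(N \right)} = \left(-29 + N\right) \left(\frac{5}{9} + N\right)$ ($k{\left(N \right)} = \left(N + \frac{5}{9}\right) \left(N - 29\right) = \left(\frac{5}{9} + N\right) \left(-29 + N\right) = \left(-29 + N\right) \left(\frac{5}{9} + N\right)$)
$k{\left(-16 - -30 \right)} - 831 = \left(- \frac{145}{9} + \left(-16 - -30\right)^{2} - \frac{256 \left(-16 - -30\right)}{9}\right) - 831 = \left(- \frac{145}{9} + \left(-16 + 30\right)^{2} - \frac{256 \left(-16 + 30\right)}{9}\right) - 831 = \left(- \frac{145}{9} + 14^{2} - \frac{3584}{9}\right) - 831 = \left(- \frac{145}{9} + 196 - \frac{3584}{9}\right) - 831 = - \frac{655}{3} - 831 = - \frac{3148}{3}$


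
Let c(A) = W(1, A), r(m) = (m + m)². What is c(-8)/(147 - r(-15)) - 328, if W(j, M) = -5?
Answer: -246979/753 ≈ -327.99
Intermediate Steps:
r(m) = 4*m² (r(m) = (2*m)² = 4*m²)
c(A) = -5
c(-8)/(147 - r(-15)) - 328 = -5/(147 - 4*(-15)²) - 328 = -5/(147 - 4*225) - 328 = -5/(147 - 1*900) - 328 = -5/(147 - 900) - 328 = -5/(-753) - 328 = -5*(-1/753) - 328 = 5/753 - 328 = -246979/753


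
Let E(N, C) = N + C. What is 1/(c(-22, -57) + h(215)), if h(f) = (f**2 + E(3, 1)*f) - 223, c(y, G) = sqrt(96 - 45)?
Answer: 46862/2196046993 - sqrt(51)/2196046993 ≈ 2.1336e-5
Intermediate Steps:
E(N, C) = C + N
c(y, G) = sqrt(51)
h(f) = -223 + f**2 + 4*f (h(f) = (f**2 + (1 + 3)*f) - 223 = (f**2 + 4*f) - 223 = -223 + f**2 + 4*f)
1/(c(-22, -57) + h(215)) = 1/(sqrt(51) + (-223 + 215**2 + 4*215)) = 1/(sqrt(51) + (-223 + 46225 + 860)) = 1/(sqrt(51) + 46862) = 1/(46862 + sqrt(51))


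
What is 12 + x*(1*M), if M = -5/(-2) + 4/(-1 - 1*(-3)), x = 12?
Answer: 66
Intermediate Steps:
M = 9/2 (M = -5*(-1/2) + 4/(-1 + 3) = 5/2 + 4/2 = 5/2 + 4*(1/2) = 5/2 + 2 = 9/2 ≈ 4.5000)
12 + x*(1*M) = 12 + 12*(1*(9/2)) = 12 + 12*(9/2) = 12 + 54 = 66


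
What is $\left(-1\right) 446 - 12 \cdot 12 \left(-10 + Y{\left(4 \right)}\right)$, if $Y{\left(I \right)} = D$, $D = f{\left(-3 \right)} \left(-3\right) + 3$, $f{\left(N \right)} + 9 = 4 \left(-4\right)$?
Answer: $-10238$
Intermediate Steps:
$f{\left(N \right)} = -25$ ($f{\left(N \right)} = -9 + 4 \left(-4\right) = -9 - 16 = -25$)
$D = 78$ ($D = \left(-25\right) \left(-3\right) + 3 = 75 + 3 = 78$)
$Y{\left(I \right)} = 78$
$\left(-1\right) 446 - 12 \cdot 12 \left(-10 + Y{\left(4 \right)}\right) = \left(-1\right) 446 - 12 \cdot 12 \left(-10 + 78\right) = -446 - 12 \cdot 12 \cdot 68 = -446 - 9792 = -10238$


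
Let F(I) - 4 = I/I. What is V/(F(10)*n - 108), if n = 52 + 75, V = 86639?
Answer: 86639/527 ≈ 164.40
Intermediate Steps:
F(I) = 5 (F(I) = 4 + I/I = 4 + 1 = 5)
n = 127
V/(F(10)*n - 108) = 86639/(5*127 - 108) = 86639/(635 - 108) = 86639/527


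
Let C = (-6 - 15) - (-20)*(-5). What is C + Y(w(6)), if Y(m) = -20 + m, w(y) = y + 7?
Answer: -128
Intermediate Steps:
w(y) = 7 + y
C = -121 (C = -21 - 20*5 = -21 - 100 = -121)
C + Y(w(6)) = -121 + (-20 + (7 + 6)) = -121 + (-20 + 13) = -121 - 7 = -128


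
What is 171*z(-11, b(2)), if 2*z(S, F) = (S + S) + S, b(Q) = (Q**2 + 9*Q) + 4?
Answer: -5643/2 ≈ -2821.5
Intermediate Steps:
b(Q) = 4 + Q**2 + 9*Q
z(S, F) = 3*S/2 (z(S, F) = ((S + S) + S)/2 = (2*S + S)/2 = (3*S)/2 = 3*S/2)
171*z(-11, b(2)) = 171*((3/2)*(-11)) = 171*(-33/2) = -5643/2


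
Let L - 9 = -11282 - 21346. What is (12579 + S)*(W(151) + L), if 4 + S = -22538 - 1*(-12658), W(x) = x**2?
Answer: -26459510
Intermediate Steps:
L = -32619 (L = 9 + (-11282 - 21346) = 9 - 32628 = -32619)
S = -9884 (S = -4 + (-22538 - 1*(-12658)) = -4 + (-22538 + 12658) = -4 - 9880 = -9884)
(12579 + S)*(W(151) + L) = (12579 - 9884)*(151**2 - 32619) = 2695*(22801 - 32619) = 2695*(-9818) = -26459510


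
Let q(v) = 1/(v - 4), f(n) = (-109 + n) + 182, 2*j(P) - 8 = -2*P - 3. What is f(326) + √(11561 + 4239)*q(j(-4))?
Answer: 399 + 4*√158 ≈ 449.28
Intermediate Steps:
j(P) = 5/2 - P (j(P) = 4 + (-2*P - 3)/2 = 4 + (-3 - 2*P)/2 = 4 + (-3/2 - P) = 5/2 - P)
f(n) = 73 + n
q(v) = 1/(-4 + v)
f(326) + √(11561 + 4239)*q(j(-4)) = (73 + 326) + √(11561 + 4239)/(-4 + (5/2 - 1*(-4))) = 399 + √15800/(-4 + (5/2 + 4)) = 399 + (10*√158)/(-4 + 13/2) = 399 + (10*√158)/(5/2) = 399 + (10*√158)*(⅖) = 399 + 4*√158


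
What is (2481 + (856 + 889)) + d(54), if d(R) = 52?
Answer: 4278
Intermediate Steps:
(2481 + (856 + 889)) + d(54) = (2481 + (856 + 889)) + 52 = (2481 + 1745) + 52 = 4226 + 52 = 4278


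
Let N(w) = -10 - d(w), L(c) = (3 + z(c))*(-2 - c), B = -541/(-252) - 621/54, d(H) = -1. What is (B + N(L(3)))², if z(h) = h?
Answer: 21390625/63504 ≈ 336.84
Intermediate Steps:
B = -2357/252 (B = -541*(-1/252) - 621*1/54 = 541/252 - 23/2 = -2357/252 ≈ -9.3532)
L(c) = (-2 - c)*(3 + c) (L(c) = (3 + c)*(-2 - c) = (-2 - c)*(3 + c))
N(w) = -9 (N(w) = -10 - 1*(-1) = -10 + 1 = -9)
(B + N(L(3)))² = (-2357/252 - 9)² = (-4625/252)² = 21390625/63504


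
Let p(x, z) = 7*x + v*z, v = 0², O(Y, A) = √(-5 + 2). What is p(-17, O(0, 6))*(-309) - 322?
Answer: 36449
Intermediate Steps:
O(Y, A) = I*√3 (O(Y, A) = √(-3) = I*√3)
v = 0
p(x, z) = 7*x (p(x, z) = 7*x + 0*z = 7*x + 0 = 7*x)
p(-17, O(0, 6))*(-309) - 322 = (7*(-17))*(-309) - 322 = -119*(-309) - 322 = 36771 - 322 = 36449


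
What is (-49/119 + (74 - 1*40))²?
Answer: 326041/289 ≈ 1128.2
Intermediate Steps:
(-49/119 + (74 - 1*40))² = (-49*1/119 + (74 - 40))² = (-7/17 + 34)² = (571/17)² = 326041/289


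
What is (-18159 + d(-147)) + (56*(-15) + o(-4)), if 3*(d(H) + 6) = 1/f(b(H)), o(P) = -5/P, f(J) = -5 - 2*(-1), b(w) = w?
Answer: -684139/36 ≈ -19004.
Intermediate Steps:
f(J) = -3 (f(J) = -5 + 2 = -3)
d(H) = -55/9 (d(H) = -6 + (⅓)/(-3) = -6 + (⅓)*(-⅓) = -6 - ⅑ = -55/9)
(-18159 + d(-147)) + (56*(-15) + o(-4)) = (-18159 - 55/9) + (56*(-15) - 5/(-4)) = -163486/9 + (-840 - 5*(-¼)) = -163486/9 + (-840 + 5/4) = -163486/9 - 3355/4 = -684139/36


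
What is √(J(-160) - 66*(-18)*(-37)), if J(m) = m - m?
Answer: 6*I*√1221 ≈ 209.66*I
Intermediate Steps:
J(m) = 0
√(J(-160) - 66*(-18)*(-37)) = √(0 - 66*(-18)*(-37)) = √(0 + 1188*(-37)) = √(0 - 43956) = √(-43956) = 6*I*√1221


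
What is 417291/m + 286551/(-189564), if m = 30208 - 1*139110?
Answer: -18384888021/3440649788 ≈ -5.3434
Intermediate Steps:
m = -108902 (m = 30208 - 139110 = -108902)
417291/m + 286551/(-189564) = 417291/(-108902) + 286551/(-189564) = 417291*(-1/108902) + 286551*(-1/189564) = -417291/108902 - 95517/63188 = -18384888021/3440649788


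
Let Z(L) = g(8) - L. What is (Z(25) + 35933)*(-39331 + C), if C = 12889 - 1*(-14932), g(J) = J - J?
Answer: -413301080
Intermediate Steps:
g(J) = 0
Z(L) = -L (Z(L) = 0 - L = -L)
C = 27821 (C = 12889 + 14932 = 27821)
(Z(25) + 35933)*(-39331 + C) = (-1*25 + 35933)*(-39331 + 27821) = (-25 + 35933)*(-11510) = 35908*(-11510) = -413301080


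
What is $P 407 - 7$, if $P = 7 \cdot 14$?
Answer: $39879$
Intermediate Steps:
$P = 98$
$P 407 - 7 = 98 \cdot 407 - 7 = 39886 - 7 = 39879$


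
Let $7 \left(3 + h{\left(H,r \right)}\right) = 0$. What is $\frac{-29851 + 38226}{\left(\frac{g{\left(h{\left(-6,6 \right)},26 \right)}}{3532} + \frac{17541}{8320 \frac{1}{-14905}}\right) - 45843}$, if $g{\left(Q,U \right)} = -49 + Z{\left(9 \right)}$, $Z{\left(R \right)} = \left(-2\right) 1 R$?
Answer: $- \frac{12305488000}{113529521531} \approx -0.10839$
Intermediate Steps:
$Z{\left(R \right)} = - 2 R$
$h{\left(H,r \right)} = -3$ ($h{\left(H,r \right)} = -3 + \frac{1}{7} \cdot 0 = -3 + 0 = -3$)
$g{\left(Q,U \right)} = -67$ ($g{\left(Q,U \right)} = -49 - 18 = -67$)
$\frac{-29851 + 38226}{\left(\frac{g{\left(h{\left(-6,6 \right)},26 \right)}}{3532} + \frac{17541}{8320 \frac{1}{-14905}}\right) - 45843} = \frac{-29851 + 38226}{\left(- \frac{67}{3532} + \frac{17541}{8320 \frac{1}{-14905}}\right) - 45843} = \frac{8375}{\left(\left(-67\right) \frac{1}{3532} + \frac{17541}{8320 \left(- \frac{1}{14905}\right)}\right) - 45843} = \frac{8375}{\left(- \frac{67}{3532} + \frac{17541}{- \frac{1664}{2981}}\right) - 45843} = \frac{8375}{\left(- \frac{67}{3532} + 17541 \left(- \frac{2981}{1664}\right)\right) - 45843} = \frac{8375}{\left(- \frac{67}{3532} - \frac{52289721}{1664}\right) - 45843} = \frac{8375}{- \frac{46171851515}{1469312} - 45843} = \frac{8375}{- \frac{113529521531}{1469312}} = 8375 \left(- \frac{1469312}{113529521531}\right) = - \frac{12305488000}{113529521531}$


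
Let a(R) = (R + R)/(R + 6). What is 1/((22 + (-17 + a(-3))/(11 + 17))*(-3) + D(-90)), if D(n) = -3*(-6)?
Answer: -28/1287 ≈ -0.021756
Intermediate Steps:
D(n) = 18
a(R) = 2*R/(6 + R) (a(R) = (2*R)/(6 + R) = 2*R/(6 + R))
1/((22 + (-17 + a(-3))/(11 + 17))*(-3) + D(-90)) = 1/((22 + (-17 + 2*(-3)/(6 - 3))/(11 + 17))*(-3) + 18) = 1/((22 + (-17 + 2*(-3)/3)/28)*(-3) + 18) = 1/((22 + (-17 + 2*(-3)*(⅓))*(1/28))*(-3) + 18) = 1/((22 + (-17 - 2)*(1/28))*(-3) + 18) = 1/((22 - 19*1/28)*(-3) + 18) = 1/((22 - 19/28)*(-3) + 18) = 1/((597/28)*(-3) + 18) = 1/(-1791/28 + 18) = 1/(-1287/28) = -28/1287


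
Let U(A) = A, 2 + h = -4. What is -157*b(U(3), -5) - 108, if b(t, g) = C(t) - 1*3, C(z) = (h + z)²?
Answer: -1050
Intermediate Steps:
h = -6 (h = -2 - 4 = -6)
C(z) = (-6 + z)²
b(t, g) = -3 + (-6 + t)² (b(t, g) = (-6 + t)² - 1*3 = (-6 + t)² - 3 = -3 + (-6 + t)²)
-157*b(U(3), -5) - 108 = -157*(-3 + (-6 + 3)²) - 108 = -157*(-3 + (-3)²) - 108 = -157*(-3 + 9) - 108 = -157*6 - 108 = -942 - 108 = -1050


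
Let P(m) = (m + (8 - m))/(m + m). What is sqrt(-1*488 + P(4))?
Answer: I*sqrt(487) ≈ 22.068*I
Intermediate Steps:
P(m) = 4/m (P(m) = 8/((2*m)) = 8*(1/(2*m)) = 4/m)
sqrt(-1*488 + P(4)) = sqrt(-1*488 + 4/4) = sqrt(-488 + 4*(1/4)) = sqrt(-488 + 1) = sqrt(-487) = I*sqrt(487)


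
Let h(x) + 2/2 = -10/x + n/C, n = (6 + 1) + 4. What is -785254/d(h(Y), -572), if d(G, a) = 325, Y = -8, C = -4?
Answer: -785254/325 ≈ -2416.2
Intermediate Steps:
n = 11 (n = 7 + 4 = 11)
h(x) = -15/4 - 10/x (h(x) = -1 + (-10/x + 11/(-4)) = -1 + (-10/x + 11*(-1/4)) = -1 + (-10/x - 11/4) = -1 + (-11/4 - 10/x) = -15/4 - 10/x)
-785254/d(h(Y), -572) = -785254/325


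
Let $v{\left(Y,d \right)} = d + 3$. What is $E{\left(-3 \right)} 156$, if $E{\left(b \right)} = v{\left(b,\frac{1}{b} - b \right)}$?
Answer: $884$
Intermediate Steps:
$v{\left(Y,d \right)} = 3 + d$
$E{\left(b \right)} = 3 + \frac{1}{b} - b$ ($E{\left(b \right)} = 3 - \left(b - \frac{1}{b}\right) = 3 + \frac{1}{b} - b$)
$E{\left(-3 \right)} 156 = \left(3 + \frac{1}{-3} - -3\right) 156 = \left(3 - \frac{1}{3} + 3\right) 156 = \frac{17}{3} \cdot 156 = 884$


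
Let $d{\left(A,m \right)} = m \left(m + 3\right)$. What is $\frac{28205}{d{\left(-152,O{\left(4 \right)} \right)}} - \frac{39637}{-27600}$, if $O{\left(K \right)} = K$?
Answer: $\frac{194891959}{193200} \approx 1008.8$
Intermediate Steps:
$d{\left(A,m \right)} = m \left(3 + m\right)$
$\frac{28205}{d{\left(-152,O{\left(4 \right)} \right)}} - \frac{39637}{-27600} = \frac{28205}{4 \left(3 + 4\right)} - \frac{39637}{-27600} = \frac{28205}{4 \cdot 7} - - \frac{39637}{27600} = \frac{28205}{28} + \frac{39637}{27600} = \frac{194891959}{193200}$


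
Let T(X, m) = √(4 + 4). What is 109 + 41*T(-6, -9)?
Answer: 109 + 82*√2 ≈ 224.97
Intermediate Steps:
T(X, m) = 2*√2 (T(X, m) = √8 = 2*√2)
109 + 41*T(-6, -9) = 109 + 41*(2*√2) = 109 + 82*√2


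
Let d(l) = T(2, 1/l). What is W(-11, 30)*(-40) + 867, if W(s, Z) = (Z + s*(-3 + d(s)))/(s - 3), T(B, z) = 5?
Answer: 6229/7 ≈ 889.86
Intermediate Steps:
d(l) = 5
W(s, Z) = (Z + 2*s)/(-3 + s) (W(s, Z) = (Z + s*(-3 + 5))/(s - 3) = (Z + s*2)/(-3 + s) = (Z + 2*s)/(-3 + s))
W(-11, 30)*(-40) + 867 = ((30 + 2*(-11))/(-3 - 11))*(-40) + 867 = ((30 - 22)/(-14))*(-40) + 867 = -1/14*8*(-40) + 867 = -4/7*(-40) + 867 = 160/7 + 867 = 6229/7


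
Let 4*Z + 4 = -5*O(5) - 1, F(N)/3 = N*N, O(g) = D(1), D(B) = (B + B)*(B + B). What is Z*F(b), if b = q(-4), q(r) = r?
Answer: -300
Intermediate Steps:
D(B) = 4*B**2 (D(B) = (2*B)*(2*B) = 4*B**2)
O(g) = 4 (O(g) = 4*1**2 = 4*1 = 4)
b = -4
F(N) = 3*N**2 (F(N) = 3*(N*N) = 3*N**2)
Z = -25/4 (Z = -1 + (-5*4 - 1)/4 = -1 + (-20 - 1)/4 = -1 + (1/4)*(-21) = -1 - 21/4 = -25/4 ≈ -6.2500)
Z*F(b) = -75*(-4)**2/4 = -75*16/4 = -25/4*48 = -300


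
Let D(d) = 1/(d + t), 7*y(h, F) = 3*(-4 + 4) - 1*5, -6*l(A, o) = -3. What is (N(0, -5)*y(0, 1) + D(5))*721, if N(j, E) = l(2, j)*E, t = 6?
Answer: 29767/22 ≈ 1353.0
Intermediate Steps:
l(A, o) = ½ (l(A, o) = -⅙*(-3) = ½)
y(h, F) = -5/7 (y(h, F) = (3*(-4 + 4) - 1*5)/7 = (3*0 - 5)/7 = (0 - 5)/7 = (⅐)*(-5) = -5/7)
N(j, E) = E/2
D(d) = 1/(6 + d) (D(d) = 1/(d + 6) = 1/(6 + d))
(N(0, -5)*y(0, 1) + D(5))*721 = (((½)*(-5))*(-5/7) + 1/(6 + 5))*721 = (-5/2*(-5/7) + 1/11)*721 = (25/14 + 1/11)*721 = (289/154)*721 = 29767/22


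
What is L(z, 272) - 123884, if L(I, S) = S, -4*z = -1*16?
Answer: -123612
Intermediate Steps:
z = 4 (z = -(-1)*16/4 = -1/4*(-16) = 4)
L(z, 272) - 123884 = 272 - 123884 = -123612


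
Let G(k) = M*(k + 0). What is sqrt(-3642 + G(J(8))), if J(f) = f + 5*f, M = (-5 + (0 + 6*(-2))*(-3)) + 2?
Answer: 7*I*sqrt(42) ≈ 45.365*I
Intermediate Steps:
M = 33 (M = (-5 + (0 - 12)*(-3)) + 2 = (-5 - 12*(-3)) + 2 = (-5 + 36) + 2 = 31 + 2 = 33)
J(f) = 6*f
G(k) = 33*k (G(k) = 33*(k + 0) = 33*k)
sqrt(-3642 + G(J(8))) = sqrt(-3642 + 33*(6*8)) = sqrt(-3642 + 33*48) = sqrt(-3642 + 1584) = sqrt(-2058) = 7*I*sqrt(42)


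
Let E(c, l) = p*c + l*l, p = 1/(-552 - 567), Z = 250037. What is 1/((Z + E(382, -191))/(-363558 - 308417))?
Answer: -150388005/64122652 ≈ -2.3453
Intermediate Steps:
p = -1/1119 (p = 1/(-1119) = -1/1119 ≈ -0.00089366)
E(c, l) = l² - c/1119 (E(c, l) = -c/1119 + l*l = -c/1119 + l² = l² - c/1119)
1/((Z + E(382, -191))/(-363558 - 308417)) = 1/((250037 + ((-191)² - 1/1119*382))/(-363558 - 308417)) = 1/((250037 + (36481 - 382/1119))/(-671975)) = 1/((250037 + 40821857/1119)*(-1/671975)) = 1/((320613260/1119)*(-1/671975)) = 1/(-64122652/150388005) = -150388005/64122652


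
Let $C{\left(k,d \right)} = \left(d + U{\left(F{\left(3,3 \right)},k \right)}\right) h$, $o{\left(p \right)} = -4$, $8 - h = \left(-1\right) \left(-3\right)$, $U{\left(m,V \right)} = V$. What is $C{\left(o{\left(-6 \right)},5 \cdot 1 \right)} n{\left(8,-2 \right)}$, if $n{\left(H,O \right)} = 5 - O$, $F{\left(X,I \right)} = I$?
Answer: $35$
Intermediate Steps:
$h = 5$ ($h = 8 - \left(-1\right) \left(-3\right) = 8 - 3 = 5$)
$C{\left(k,d \right)} = 5 d + 5 k$ ($C{\left(k,d \right)} = \left(d + k\right) 5 = 5 d + 5 k$)
$C{\left(o{\left(-6 \right)},5 \cdot 1 \right)} n{\left(8,-2 \right)} = \left(5 \cdot 5 \cdot 1 + 5 \left(-4\right)\right) \left(5 - -2\right) = \left(5 \cdot 5 - 20\right) \left(5 + 2\right) = \left(25 - 20\right) 7 = 5 \cdot 7 = 35$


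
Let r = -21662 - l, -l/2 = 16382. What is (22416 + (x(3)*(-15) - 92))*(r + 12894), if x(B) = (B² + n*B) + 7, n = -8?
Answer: 538566224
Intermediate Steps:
l = -32764 (l = -2*16382 = -32764)
r = 11102 (r = -21662 - 1*(-32764) = -21662 + 32764 = 11102)
x(B) = 7 + B² - 8*B (x(B) = (B² - 8*B) + 7 = 7 + B² - 8*B)
(22416 + (x(3)*(-15) - 92))*(r + 12894) = (22416 + ((7 + 3² - 8*3)*(-15) - 92))*(11102 + 12894) = (22416 + ((7 + 9 - 24)*(-15) - 92))*23996 = (22416 + (-8*(-15) - 92))*23996 = (22416 + (120 - 92))*23996 = (22416 + 28)*23996 = 22444*23996 = 538566224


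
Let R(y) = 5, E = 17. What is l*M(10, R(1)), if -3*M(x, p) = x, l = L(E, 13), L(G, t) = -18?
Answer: 60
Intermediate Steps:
l = -18
M(x, p) = -x/3
l*M(10, R(1)) = -(-6)*10 = -18*(-10/3) = 60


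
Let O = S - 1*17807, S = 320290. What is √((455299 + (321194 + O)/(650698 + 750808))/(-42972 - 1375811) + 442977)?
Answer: 15*√7784311737514530425424512938/1988432887198 ≈ 665.56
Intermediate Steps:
O = 302483 (O = 320290 - 1*17807 = 320290 - 17807 = 302483)
√((455299 + (321194 + O)/(650698 + 750808))/(-42972 - 1375811) + 442977) = √((455299 + (321194 + 302483)/(650698 + 750808))/(-42972 - 1375811) + 442977) = √((455299 + 623677/1401506)/(-1418783) + 442977) = √((455299 + 623677*(1/1401506))*(-1/1418783) + 442977) = √((455299 + 623677/1401506)*(-1/1418783) + 442977) = √((638104903971/1401506)*(-1/1418783) + 442977) = √(-638104903971/1988432887198 + 442977) = √(880829396967404475/1988432887198) = 15*√7784311737514530425424512938/1988432887198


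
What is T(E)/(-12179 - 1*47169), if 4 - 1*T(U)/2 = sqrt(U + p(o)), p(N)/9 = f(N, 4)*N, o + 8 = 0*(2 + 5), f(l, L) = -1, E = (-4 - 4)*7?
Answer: 0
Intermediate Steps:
E = -56 (E = -8*7 = -56)
o = -8 (o = -8 + 0*(2 + 5) = -8 + 0*7 = -8 + 0 = -8)
p(N) = -9*N (p(N) = 9*(-N) = -9*N)
T(U) = 8 - 2*sqrt(72 + U) (T(U) = 8 - 2*sqrt(U - 9*(-8)) = 8 - 2*sqrt(U + 72) = 8 - 2*sqrt(72 + U))
T(E)/(-12179 - 1*47169) = (8 - 2*sqrt(72 - 56))/(-12179 - 1*47169) = (8 - 2*sqrt(16))/(-12179 - 47169) = (8 - 2*4)/(-59348) = (8 - 8)*(-1/59348) = 0*(-1/59348) = 0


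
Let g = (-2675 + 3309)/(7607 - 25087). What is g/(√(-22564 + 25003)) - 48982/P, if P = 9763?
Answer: -48982/9763 - 317*√271/7105620 ≈ -5.0178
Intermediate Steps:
g = -317/8740 (g = 634/(-17480) = 634*(-1/17480) = -317/8740 ≈ -0.036270)
g/(√(-22564 + 25003)) - 48982/P = -317/(8740*√(-22564 + 25003)) - 48982/9763 = -317*√271/813/8740 - 48982*1/9763 = -317*√271/813/8740 - 48982/9763 = -317*√271/7105620 - 48982/9763 = -48982/9763 - 317*√271/7105620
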